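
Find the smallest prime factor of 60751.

79

60751 is odd.
Digit sum 19, not divisible by 3.
Ends in 1: not divisible by 5.
7: 60751 = 7·8678 + 5
11: 60751 = 11·5522 + 9
13: 60751 = 13·4673 + 2
17: 60751 = 17·3573 + 10
19: 60751 = 19·3197 + 8
23: 60751 = 23·2641 + 8
29: 60751 = 29·2094 + 25
31: 60751 = 31·1959 + 22
37: 60751 = 37·1641 + 34
41: 60751 = 41·1481 + 30
43: 60751 = 43·1412 + 35
47: 60751 = 47·1292 + 27
53: 60751 = 53·1146 + 13
59: 60751 = 59·1029 + 40
61: 60751 = 61·995 + 56
67: 60751 = 67·906 + 49
71: 60751 = 71·855 + 46
73: 60751 = 73·832 + 15
79: 60751 = 79·769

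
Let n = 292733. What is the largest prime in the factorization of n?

71

292733 = 7 · 41819
41819 = 19 · 2201
2201 = 31 · 71
71 is prime.
So 292733 = 7 · 19 · 31 · 71; the largest prime factor is 71.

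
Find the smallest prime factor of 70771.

17

70771 is odd.
Digit sum 22, not divisible by 3.
Ends in 1: not divisible by 5.
7: 70771 = 7·10110 + 1
11: 70771 = 11·6433 + 8
13: 70771 = 13·5443 + 12
17: 70771 = 17·4163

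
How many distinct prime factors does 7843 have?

3

7843 = 11 · 713
713 = 23 · 31
7843 = 11 · 23 · 31, which has 3 distinct prime factors.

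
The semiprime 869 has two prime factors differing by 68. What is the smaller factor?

11

Since p = q + 68, we have 869 = q(q + 68), so q² + 68q − 869 = 0.
Discriminant: 68² + 4·869 = 4624 + 3476 = 8100; √8100 = 90.
q = (−68 + 90)/2 = 11, and p = q + 68 = 79.
Check: 11 · 79 = 869.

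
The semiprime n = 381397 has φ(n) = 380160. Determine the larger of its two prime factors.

661

φ(n) = (p−1)(q−1) = n − (p+q) + 1, so p + q = 381397 − 380160 + 1 = 1238.
p and q are the roots of t² − 1238t + 381397 = 0.
Discriminant: 1238² − 4·381397 = 1532644 − 1525588 = 7056; √7056 = 84.
q = (1238 − 84)/2 = 577, p = (1238 + 84)/2 = 661.
Check: 577 · 661 = 381397.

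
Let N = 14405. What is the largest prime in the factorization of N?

14405 = 5 · 2881
2881 = 43 · 67
67 is prime.
So 14405 = 5 · 43 · 67; the largest prime factor is 67.

67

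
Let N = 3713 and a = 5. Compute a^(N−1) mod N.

5^1 ≡ 5 (mod 3713)
5^2 ≡ 5^2 = 25 ≡ 25 (mod 3713)
5^4 ≡ 25^2 = 625 ≡ 625 (mod 3713)
5^8 ≡ 625^2 = 390625 ≡ 760 (mod 3713)
5^16 ≡ 760^2 = 577600 ≡ 2085 (mod 3713)
5^32 ≡ 2085^2 = 4347225 ≡ 3015 (mod 3713)
5^64 ≡ 3015^2 = 9090225 ≡ 801 (mod 3713)
5^128 ≡ 801^2 = 641601 ≡ 2965 (mod 3713)
5^256 ≡ 2965^2 = 8791225 ≡ 2554 (mod 3713)
5^512 ≡ 2554^2 = 6522916 ≡ 2888 (mod 3713)
5^1024 ≡ 2888^2 = 8340544 ≡ 1146 (mod 3713)
5^2048 ≡ 1146^2 = 1313316 ≡ 2627 (mod 3713)
3712 = 2048 + 1024 + 512 + 128 in binary powers of 2.
So 5^3712 ≡ 2627 · 1146 · 2888 · 2965 ≡ 3391 (mod 3713).
Since 3391 ≠ 1, base 5 is a Fermat witness: 3713 is composite.

3391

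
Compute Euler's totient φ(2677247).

2618200

Factor: 2677247 = 107 · 131 · 191.
φ(2677247) = (107−1) · (131−1) · (191−1) = 106 · 130 · 190 = 2618200.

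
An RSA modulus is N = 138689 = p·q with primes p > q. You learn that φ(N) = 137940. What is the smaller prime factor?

φ(n) = (p−1)(q−1) = n − (p+q) + 1, so p + q = 138689 − 137940 + 1 = 750.
p and q are the roots of t² − 750t + 138689 = 0.
Discriminant: 750² − 4·138689 = 562500 − 554756 = 7744; √7744 = 88.
q = (750 − 88)/2 = 331, p = (750 + 88)/2 = 419.
Check: 331 · 419 = 138689.

331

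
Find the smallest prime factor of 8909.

59

8909 is odd.
Digit sum 26, not divisible by 3.
Ends in 9: not divisible by 5.
7: 8909 = 7·1272 + 5
11: 8909 = 11·809 + 10
13: 8909 = 13·685 + 4
17: 8909 = 17·524 + 1
19: 8909 = 19·468 + 17
23: 8909 = 23·387 + 8
29: 8909 = 29·307 + 6
31: 8909 = 31·287 + 12
37: 8909 = 37·240 + 29
41: 8909 = 41·217 + 12
43: 8909 = 43·207 + 8
47: 8909 = 47·189 + 26
53: 8909 = 53·168 + 5
59: 8909 = 59·151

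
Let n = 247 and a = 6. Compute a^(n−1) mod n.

6^1 ≡ 6 (mod 247)
6^2 ≡ 6^2 = 36 ≡ 36 (mod 247)
6^4 ≡ 36^2 = 1296 ≡ 61 (mod 247)
6^8 ≡ 61^2 = 3721 ≡ 16 (mod 247)
6^16 ≡ 16^2 = 256 ≡ 9 (mod 247)
6^32 ≡ 9^2 = 81 ≡ 81 (mod 247)
6^64 ≡ 81^2 = 6561 ≡ 139 (mod 247)
6^128 ≡ 139^2 = 19321 ≡ 55 (mod 247)
246 = 128 + 64 + 32 + 16 + 4 + 2 in binary powers of 2.
So 6^246 ≡ 55 · 139 · 81 · 9 · 61 · 36 ≡ 64 (mod 247).
Since 64 ≠ 1, base 6 is a Fermat witness: 247 is composite.

64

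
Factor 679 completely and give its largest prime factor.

97

679 = 7 · 97
97 is prime.
So 679 = 7 · 97; the largest prime factor is 97.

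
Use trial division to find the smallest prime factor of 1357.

1357 is odd.
Digit sum 16, not divisible by 3.
Ends in 7: not divisible by 5.
7: 1357 = 7·193 + 6
11: 1357 = 11·123 + 4
13: 1357 = 13·104 + 5
17: 1357 = 17·79 + 14
19: 1357 = 19·71 + 8
23: 1357 = 23·59

23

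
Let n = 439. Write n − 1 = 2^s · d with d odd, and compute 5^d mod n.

1

439 − 1 = 438 = 2^1 · 219, so d = 219.
5^1 ≡ 5 (mod 439)
5^2 ≡ 5^2 = 25 ≡ 25 (mod 439)
5^4 ≡ 25^2 = 625 ≡ 186 (mod 439)
5^8 ≡ 186^2 = 34596 ≡ 354 (mod 439)
5^16 ≡ 354^2 = 125316 ≡ 201 (mod 439)
5^32 ≡ 201^2 = 40401 ≡ 13 (mod 439)
5^64 ≡ 13^2 = 169 ≡ 169 (mod 439)
5^128 ≡ 169^2 = 28561 ≡ 26 (mod 439)
219 = 128 + 64 + 16 + 8 + 2 + 1 in binary powers of 2.
So 5^219 ≡ 26 · 169 · 201 · 354 · 25 · 5 ≡ 1 (mod 439).
Since 5^d ≡ 1 (mod 439), base 5 does not prove 439 composite.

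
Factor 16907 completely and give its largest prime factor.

16907 = 11 · 1537
1537 = 29 · 53
53 is prime.
So 16907 = 11 · 29 · 53; the largest prime factor is 53.

53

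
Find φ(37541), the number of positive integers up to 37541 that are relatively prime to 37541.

Factor: 37541 = 7 · 31 · 173.
φ(37541) = (7−1) · (31−1) · (173−1) = 6 · 30 · 172 = 30960.

30960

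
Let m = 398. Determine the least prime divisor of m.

2

398 is even: 2 divides it.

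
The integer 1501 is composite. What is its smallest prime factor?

19

1501 is odd.
Digit sum 7, not divisible by 3.
Ends in 1: not divisible by 5.
7: 1501 = 7·214 + 3
11: 1501 = 11·136 + 5
13: 1501 = 13·115 + 6
17: 1501 = 17·88 + 5
19: 1501 = 19·79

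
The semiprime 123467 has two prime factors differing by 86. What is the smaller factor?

311

Since p = q + 86, we have 123467 = q(q + 86), so q² + 86q − 123467 = 0.
Discriminant: 86² + 4·123467 = 7396 + 493868 = 501264; √501264 = 708.
q = (−86 + 708)/2 = 311, and p = q + 86 = 397.
Check: 311 · 397 = 123467.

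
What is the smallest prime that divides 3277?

29

3277 is odd.
Digit sum 19, not divisible by 3.
Ends in 7: not divisible by 5.
7: 3277 = 7·468 + 1
11: 3277 = 11·297 + 10
13: 3277 = 13·252 + 1
17: 3277 = 17·192 + 13
19: 3277 = 19·172 + 9
23: 3277 = 23·142 + 11
29: 3277 = 29·113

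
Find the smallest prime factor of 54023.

54023 is odd.
Digit sum 14, not divisible by 3.
Ends in 3: not divisible by 5.
7: 54023 = 7·7717 + 4
11: 54023 = 11·4911 + 2
13: 54023 = 13·4155 + 8
17: 54023 = 17·3177 + 14
19: 54023 = 19·2843 + 6
23: 54023 = 23·2348 + 19
29: 54023 = 29·1862 + 25
31: 54023 = 31·1742 + 21
37: 54023 = 37·1460 + 3
41: 54023 = 41·1317 + 26
43: 54023 = 43·1256 + 15
47: 54023 = 47·1149 + 20
53: 54023 = 53·1019 + 16
59: 54023 = 59·915 + 38
61: 54023 = 61·885 + 38
67: 54023 = 67·806 + 21
71: 54023 = 71·760 + 63
73: 54023 = 73·740 + 3
79: 54023 = 79·683 + 66
83: 54023 = 83·650 + 73
89: 54023 = 89·607

89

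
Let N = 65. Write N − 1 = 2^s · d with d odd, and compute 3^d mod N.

3

65 − 1 = 64 = 2^6 · 1, so d = 1.
3^1 ≡ 3 (mod 65)
1 = 1 in binary powers of 2.
So 3^1 ≡ 3 ≡ 3 (mod 65).
Squaring chain: 3 → 9 → 16 → 61 → 16 → 61; never reaches −1, so base 3 is a Miller–Rabin witness that 65 is composite.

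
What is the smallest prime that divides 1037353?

31

1037353 is odd.
Digit sum 22, not divisible by 3.
Ends in 3: not divisible by 5.
7: 1037353 = 7·148193 + 2
11: 1037353 = 11·94304 + 9
13: 1037353 = 13·79796 + 5
17: 1037353 = 17·61020 + 13
19: 1037353 = 19·54597 + 10
23: 1037353 = 23·45102 + 7
29: 1037353 = 29·35770 + 23
31: 1037353 = 31·33463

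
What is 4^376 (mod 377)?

4^1 ≡ 4 (mod 377)
4^2 ≡ 4^2 = 16 ≡ 16 (mod 377)
4^4 ≡ 16^2 = 256 ≡ 256 (mod 377)
4^8 ≡ 256^2 = 65536 ≡ 315 (mod 377)
4^16 ≡ 315^2 = 99225 ≡ 74 (mod 377)
4^32 ≡ 74^2 = 5476 ≡ 198 (mod 377)
4^64 ≡ 198^2 = 39204 ≡ 373 (mod 377)
4^128 ≡ 373^2 = 139129 ≡ 16 (mod 377)
4^256 ≡ 16^2 = 256 ≡ 256 (mod 377)
376 = 256 + 64 + 32 + 16 + 8 in binary powers of 2.
So 4^376 ≡ 256 · 373 · 198 · 74 · 315 ≡ 165 (mod 377).
Since 165 ≠ 1, base 4 is a Fermat witness: 377 is composite.

165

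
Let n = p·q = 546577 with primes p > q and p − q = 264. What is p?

Since p = q + 264, we have 546577 = q(q + 264), so q² + 264q − 546577 = 0.
Discriminant: 264² + 4·546577 = 69696 + 2186308 = 2256004; √2256004 = 1502.
q = (−264 + 1502)/2 = 619, and p = q + 264 = 883.
Check: 619 · 883 = 546577.

883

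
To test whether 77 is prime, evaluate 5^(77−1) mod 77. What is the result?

5^1 ≡ 5 (mod 77)
5^2 ≡ 5^2 = 25 ≡ 25 (mod 77)
5^4 ≡ 25^2 = 625 ≡ 9 (mod 77)
5^8 ≡ 9^2 = 81 ≡ 4 (mod 77)
5^16 ≡ 4^2 = 16 ≡ 16 (mod 77)
5^32 ≡ 16^2 = 256 ≡ 25 (mod 77)
5^64 ≡ 25^2 = 625 ≡ 9 (mod 77)
76 = 64 + 8 + 4 in binary powers of 2.
So 5^76 ≡ 9 · 4 · 9 ≡ 16 (mod 77).
Since 16 ≠ 1, base 5 is a Fermat witness: 77 is composite.

16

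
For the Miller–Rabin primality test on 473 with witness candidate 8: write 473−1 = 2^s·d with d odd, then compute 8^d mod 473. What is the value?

469

473 − 1 = 472 = 2^3 · 59, so d = 59.
8^1 ≡ 8 (mod 473)
8^2 ≡ 8^2 = 64 ≡ 64 (mod 473)
8^4 ≡ 64^2 = 4096 ≡ 312 (mod 473)
8^8 ≡ 312^2 = 97344 ≡ 379 (mod 473)
8^16 ≡ 379^2 = 143641 ≡ 322 (mod 473)
8^32 ≡ 322^2 = 103684 ≡ 97 (mod 473)
59 = 32 + 16 + 8 + 2 + 1 in binary powers of 2.
So 8^59 ≡ 97 · 322 · 379 · 64 · 8 ≡ 469 (mod 473).
Squaring chain: 469 → 16 → 256; never reaches −1, so base 8 is a Miller–Rabin witness that 473 is composite.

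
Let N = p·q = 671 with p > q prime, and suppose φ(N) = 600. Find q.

φ(n) = (p−1)(q−1) = n − (p+q) + 1, so p + q = 671 − 600 + 1 = 72.
p and q are the roots of t² − 72t + 671 = 0.
Discriminant: 72² − 4·671 = 5184 − 2684 = 2500; √2500 = 50.
q = (72 − 50)/2 = 11, p = (72 + 50)/2 = 61.
Check: 11 · 61 = 671.

11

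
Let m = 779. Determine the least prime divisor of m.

779 is odd.
Digit sum 23, not divisible by 3.
Ends in 9: not divisible by 5.
7: 779 = 7·111 + 2
11: 779 = 11·70 + 9
13: 779 = 13·59 + 12
17: 779 = 17·45 + 14
19: 779 = 19·41

19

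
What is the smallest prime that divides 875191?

875191 is odd.
Digit sum 31, not divisible by 3.
Ends in 1: not divisible by 5.
7: 875191 = 7·125027 + 2
11: 875191 = 11·79562 + 9
13: 875191 = 13·67322 + 5
17: 875191 = 17·51481 + 14
19: 875191 = 19·46062 + 13
23: 875191 = 23·38051 + 18
29: 875191 = 29·30179

29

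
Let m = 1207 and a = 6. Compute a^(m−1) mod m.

535

6^1 ≡ 6 (mod 1207)
6^2 ≡ 6^2 = 36 ≡ 36 (mod 1207)
6^4 ≡ 36^2 = 1296 ≡ 89 (mod 1207)
6^8 ≡ 89^2 = 7921 ≡ 679 (mod 1207)
6^16 ≡ 679^2 = 461041 ≡ 1174 (mod 1207)
6^32 ≡ 1174^2 = 1378276 ≡ 1089 (mod 1207)
6^64 ≡ 1089^2 = 1185921 ≡ 647 (mod 1207)
6^128 ≡ 647^2 = 418609 ≡ 987 (mod 1207)
6^256 ≡ 987^2 = 974169 ≡ 120 (mod 1207)
6^512 ≡ 120^2 = 14400 ≡ 1123 (mod 1207)
6^1024 ≡ 1123^2 = 1261129 ≡ 1021 (mod 1207)
1206 = 1024 + 128 + 32 + 16 + 4 + 2 in binary powers of 2.
So 6^1206 ≡ 1021 · 987 · 1089 · 1174 · 89 · 36 ≡ 535 (mod 1207).
Since 535 ≠ 1, base 6 is a Fermat witness: 1207 is composite.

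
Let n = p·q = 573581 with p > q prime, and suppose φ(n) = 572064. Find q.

φ(n) = (p−1)(q−1) = n − (p+q) + 1, so p + q = 573581 − 572064 + 1 = 1518.
p and q are the roots of t² − 1518t + 573581 = 0.
Discriminant: 1518² − 4·573581 = 2304324 − 2294324 = 10000; √10000 = 100.
q = (1518 − 100)/2 = 709, p = (1518 + 100)/2 = 809.
Check: 709 · 809 = 573581.

709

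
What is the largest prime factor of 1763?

1763 = 41 · 43
43 is prime.
So 1763 = 41 · 43; the largest prime factor is 43.

43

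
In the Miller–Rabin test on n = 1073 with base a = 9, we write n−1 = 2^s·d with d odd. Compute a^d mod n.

1073 − 1 = 1072 = 2^4 · 67, so d = 67.
9^1 ≡ 9 (mod 1073)
9^2 ≡ 9^2 = 81 ≡ 81 (mod 1073)
9^4 ≡ 81^2 = 6561 ≡ 123 (mod 1073)
9^8 ≡ 123^2 = 15129 ≡ 107 (mod 1073)
9^16 ≡ 107^2 = 11449 ≡ 719 (mod 1073)
9^32 ≡ 719^2 = 516961 ≡ 848 (mod 1073)
9^64 ≡ 848^2 = 719104 ≡ 194 (mod 1073)
67 = 64 + 2 + 1 in binary powers of 2.
So 9^67 ≡ 194 · 81 · 9 ≡ 863 (mod 1073).
Squaring chain: 863 → 107 → 719 → 848; never reaches −1, so base 9 is a Miller–Rabin witness that 1073 is composite.

863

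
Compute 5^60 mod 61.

5^1 ≡ 5 (mod 61)
5^2 ≡ 5^2 = 25 ≡ 25 (mod 61)
5^4 ≡ 25^2 = 625 ≡ 15 (mod 61)
5^8 ≡ 15^2 = 225 ≡ 42 (mod 61)
5^16 ≡ 42^2 = 1764 ≡ 56 (mod 61)
5^32 ≡ 56^2 = 3136 ≡ 25 (mod 61)
60 = 32 + 16 + 8 + 4 in binary powers of 2.
So 5^60 ≡ 25 · 56 · 42 · 15 ≡ 1 (mod 61).
Since the result is 1, base 5 gives no evidence that 61 is composite.

1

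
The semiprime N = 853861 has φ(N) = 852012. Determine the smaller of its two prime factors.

883

φ(n) = (p−1)(q−1) = n − (p+q) + 1, so p + q = 853861 − 852012 + 1 = 1850.
p and q are the roots of t² − 1850t + 853861 = 0.
Discriminant: 1850² − 4·853861 = 3422500 − 3415444 = 7056; √7056 = 84.
q = (1850 − 84)/2 = 883, p = (1850 + 84)/2 = 967.
Check: 883 · 967 = 853861.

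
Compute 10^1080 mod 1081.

10^1 ≡ 10 (mod 1081)
10^2 ≡ 10^2 = 100 ≡ 100 (mod 1081)
10^4 ≡ 100^2 = 10000 ≡ 271 (mod 1081)
10^8 ≡ 271^2 = 73441 ≡ 1014 (mod 1081)
10^16 ≡ 1014^2 = 1028196 ≡ 165 (mod 1081)
10^32 ≡ 165^2 = 27225 ≡ 200 (mod 1081)
10^64 ≡ 200^2 = 40000 ≡ 3 (mod 1081)
10^128 ≡ 3^2 = 9 ≡ 9 (mod 1081)
10^256 ≡ 9^2 = 81 ≡ 81 (mod 1081)
10^512 ≡ 81^2 = 6561 ≡ 75 (mod 1081)
10^1024 ≡ 75^2 = 5625 ≡ 220 (mod 1081)
1080 = 1024 + 32 + 16 + 8 in binary powers of 2.
So 10^1080 ≡ 220 · 200 · 165 · 1014 ≡ 813 (mod 1081).
Since 813 ≠ 1, base 10 is a Fermat witness: 1081 is composite.

813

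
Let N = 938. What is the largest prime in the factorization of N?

938 = 2 · 469
469 = 7 · 67
67 is prime.
So 938 = 2 · 7 · 67; the largest prime factor is 67.

67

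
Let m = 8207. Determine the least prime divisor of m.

29

8207 is odd.
Digit sum 17, not divisible by 3.
Ends in 7: not divisible by 5.
7: 8207 = 7·1172 + 3
11: 8207 = 11·746 + 1
13: 8207 = 13·631 + 4
17: 8207 = 17·482 + 13
19: 8207 = 19·431 + 18
23: 8207 = 23·356 + 19
29: 8207 = 29·283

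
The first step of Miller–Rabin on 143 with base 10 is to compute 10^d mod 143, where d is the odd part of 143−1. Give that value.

43

143 − 1 = 142 = 2^1 · 71, so d = 71.
10^1 ≡ 10 (mod 143)
10^2 ≡ 10^2 = 100 ≡ 100 (mod 143)
10^4 ≡ 100^2 = 10000 ≡ 133 (mod 143)
10^8 ≡ 133^2 = 17689 ≡ 100 (mod 143)
10^16 ≡ 100^2 = 10000 ≡ 133 (mod 143)
10^32 ≡ 133^2 = 17689 ≡ 100 (mod 143)
10^64 ≡ 100^2 = 10000 ≡ 133 (mod 143)
71 = 64 + 4 + 2 + 1 in binary powers of 2.
So 10^71 ≡ 133 · 133 · 100 · 10 ≡ 43 (mod 143).
Squaring chain: 43; never reaches −1, so base 10 is a Miller–Rabin witness that 143 is composite.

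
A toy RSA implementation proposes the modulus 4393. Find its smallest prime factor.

4393 is odd.
Digit sum 19, not divisible by 3.
Ends in 3: not divisible by 5.
7: 4393 = 7·627 + 4
11: 4393 = 11·399 + 4
13: 4393 = 13·337 + 12
17: 4393 = 17·258 + 7
19: 4393 = 19·231 + 4
23: 4393 = 23·191

23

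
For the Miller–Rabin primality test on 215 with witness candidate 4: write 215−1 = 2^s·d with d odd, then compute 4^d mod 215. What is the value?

59

215 − 1 = 214 = 2^1 · 107, so d = 107.
4^1 ≡ 4 (mod 215)
4^2 ≡ 4^2 = 16 ≡ 16 (mod 215)
4^4 ≡ 16^2 = 256 ≡ 41 (mod 215)
4^8 ≡ 41^2 = 1681 ≡ 176 (mod 215)
4^16 ≡ 176^2 = 30976 ≡ 16 (mod 215)
4^32 ≡ 16^2 = 256 ≡ 41 (mod 215)
4^64 ≡ 41^2 = 1681 ≡ 176 (mod 215)
107 = 64 + 32 + 8 + 2 + 1 in binary powers of 2.
So 4^107 ≡ 176 · 41 · 176 · 16 · 4 ≡ 59 (mod 215).
Squaring chain: 59; never reaches −1, so base 4 is a Miller–Rabin witness that 215 is composite.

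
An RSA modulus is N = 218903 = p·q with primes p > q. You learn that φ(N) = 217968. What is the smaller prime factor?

457

φ(n) = (p−1)(q−1) = n − (p+q) + 1, so p + q = 218903 − 217968 + 1 = 936.
p and q are the roots of t² − 936t + 218903 = 0.
Discriminant: 936² − 4·218903 = 876096 − 875612 = 484; √484 = 22.
q = (936 − 22)/2 = 457, p = (936 + 22)/2 = 479.
Check: 457 · 479 = 218903.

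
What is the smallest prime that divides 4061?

4061 is odd.
Digit sum 11, not divisible by 3.
Ends in 1: not divisible by 5.
7: 4061 = 7·580 + 1
11: 4061 = 11·369 + 2
13: 4061 = 13·312 + 5
17: 4061 = 17·238 + 15
19: 4061 = 19·213 + 14
23: 4061 = 23·176 + 13
29: 4061 = 29·140 + 1
31: 4061 = 31·131

31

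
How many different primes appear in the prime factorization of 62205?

5

62205 = 3 · 20735
20735 = 5 · 4147
4147 = 11 · 377
377 = 13 · 29
62205 = 3 · 5 · 11 · 13 · 29, which has 5 distinct prime factors.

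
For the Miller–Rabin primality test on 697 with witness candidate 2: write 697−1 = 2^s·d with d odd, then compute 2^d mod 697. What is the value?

128

697 − 1 = 696 = 2^3 · 87, so d = 87.
2^1 ≡ 2 (mod 697)
2^2 ≡ 2^2 = 4 ≡ 4 (mod 697)
2^4 ≡ 4^2 = 16 ≡ 16 (mod 697)
2^8 ≡ 16^2 = 256 ≡ 256 (mod 697)
2^16 ≡ 256^2 = 65536 ≡ 18 (mod 697)
2^32 ≡ 18^2 = 324 ≡ 324 (mod 697)
2^64 ≡ 324^2 = 104976 ≡ 426 (mod 697)
87 = 64 + 16 + 4 + 2 + 1 in binary powers of 2.
So 2^87 ≡ 426 · 18 · 16 · 4 · 2 ≡ 128 (mod 697).
Squaring chain: 128 → 353 → 543; never reaches −1, so base 2 is a Miller–Rabin witness that 697 is composite.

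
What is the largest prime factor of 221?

17

221 = 13 · 17
17 is prime.
So 221 = 13 · 17; the largest prime factor is 17.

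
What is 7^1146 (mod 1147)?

1120

7^1 ≡ 7 (mod 1147)
7^2 ≡ 7^2 = 49 ≡ 49 (mod 1147)
7^4 ≡ 49^2 = 2401 ≡ 107 (mod 1147)
7^8 ≡ 107^2 = 11449 ≡ 1126 (mod 1147)
7^16 ≡ 1126^2 = 1267876 ≡ 441 (mod 1147)
7^32 ≡ 441^2 = 194481 ≡ 638 (mod 1147)
7^64 ≡ 638^2 = 407044 ≡ 1006 (mod 1147)
7^128 ≡ 1006^2 = 1012036 ≡ 382 (mod 1147)
7^256 ≡ 382^2 = 145924 ≡ 255 (mod 1147)
7^512 ≡ 255^2 = 65025 ≡ 793 (mod 1147)
7^1024 ≡ 793^2 = 628849 ≡ 293 (mod 1147)
1146 = 1024 + 64 + 32 + 16 + 8 + 2 in binary powers of 2.
So 7^1146 ≡ 293 · 1006 · 638 · 441 · 1126 · 49 ≡ 1120 (mod 1147).
Since 1120 ≠ 1, base 7 is a Fermat witness: 1147 is composite.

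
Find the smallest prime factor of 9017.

9017 is odd.
Digit sum 17, not divisible by 3.
Ends in 7: not divisible by 5.
7: 9017 = 7·1288 + 1
11: 9017 = 11·819 + 8
13: 9017 = 13·693 + 8
17: 9017 = 17·530 + 7
19: 9017 = 19·474 + 11
23: 9017 = 23·392 + 1
29: 9017 = 29·310 + 27
31: 9017 = 31·290 + 27
37: 9017 = 37·243 + 26
41: 9017 = 41·219 + 38
43: 9017 = 43·209 + 30
47: 9017 = 47·191 + 40
53: 9017 = 53·170 + 7
59: 9017 = 59·152 + 49
61: 9017 = 61·147 + 50
67: 9017 = 67·134 + 39
71: 9017 = 71·127

71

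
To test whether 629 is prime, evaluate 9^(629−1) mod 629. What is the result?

16

9^1 ≡ 9 (mod 629)
9^2 ≡ 9^2 = 81 ≡ 81 (mod 629)
9^4 ≡ 81^2 = 6561 ≡ 271 (mod 629)
9^8 ≡ 271^2 = 73441 ≡ 477 (mod 629)
9^16 ≡ 477^2 = 227529 ≡ 460 (mod 629)
9^32 ≡ 460^2 = 211600 ≡ 256 (mod 629)
9^64 ≡ 256^2 = 65536 ≡ 120 (mod 629)
9^128 ≡ 120^2 = 14400 ≡ 562 (mod 629)
9^256 ≡ 562^2 = 315844 ≡ 86 (mod 629)
9^512 ≡ 86^2 = 7396 ≡ 477 (mod 629)
628 = 512 + 64 + 32 + 16 + 4 in binary powers of 2.
So 9^628 ≡ 477 · 120 · 256 · 460 · 271 ≡ 16 (mod 629).
Since 16 ≠ 1, base 9 is a Fermat witness: 629 is composite.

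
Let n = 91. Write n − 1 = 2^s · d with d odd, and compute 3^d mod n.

27

91 − 1 = 90 = 2^1 · 45, so d = 45.
3^1 ≡ 3 (mod 91)
3^2 ≡ 3^2 = 9 ≡ 9 (mod 91)
3^4 ≡ 9^2 = 81 ≡ 81 (mod 91)
3^8 ≡ 81^2 = 6561 ≡ 9 (mod 91)
3^16 ≡ 9^2 = 81 ≡ 81 (mod 91)
3^32 ≡ 81^2 = 6561 ≡ 9 (mod 91)
45 = 32 + 8 + 4 + 1 in binary powers of 2.
So 3^45 ≡ 9 · 9 · 81 · 3 ≡ 27 (mod 91).
Squaring chain: 27; never reaches −1, so base 3 is a Miller–Rabin witness that 91 is composite.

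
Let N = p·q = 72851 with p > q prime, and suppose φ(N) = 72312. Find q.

φ(n) = (p−1)(q−1) = n − (p+q) + 1, so p + q = 72851 − 72312 + 1 = 540.
p and q are the roots of t² − 540t + 72851 = 0.
Discriminant: 540² − 4·72851 = 291600 − 291404 = 196; √196 = 14.
q = (540 − 14)/2 = 263, p = (540 + 14)/2 = 277.
Check: 263 · 277 = 72851.

263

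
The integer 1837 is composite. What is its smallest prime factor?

11

1837 is odd.
Digit sum 19, not divisible by 3.
Ends in 7: not divisible by 5.
7: 1837 = 7·262 + 3
11: 1837 = 11·167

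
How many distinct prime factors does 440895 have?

440895 = 3 · 146965
146965 = 5 · 29393
29393 = 7 · 4199
4199 = 13 · 323
323 = 17 · 19
440895 = 3 · 5 · 7 · 13 · 17 · 19, which has 6 distinct prime factors.

6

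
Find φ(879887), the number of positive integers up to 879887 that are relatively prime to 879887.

847872

Factor: 879887 = 47 · 97 · 193.
φ(879887) = (47−1) · (97−1) · (193−1) = 46 · 96 · 192 = 847872.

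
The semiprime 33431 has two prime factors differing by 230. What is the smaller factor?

101

Since p = q + 230, we have 33431 = q(q + 230), so q² + 230q − 33431 = 0.
Discriminant: 230² + 4·33431 = 52900 + 133724 = 186624; √186624 = 432.
q = (−230 + 432)/2 = 101, and p = q + 230 = 331.
Check: 101 · 331 = 33431.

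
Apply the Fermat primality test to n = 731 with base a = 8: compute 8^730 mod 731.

64

8^1 ≡ 8 (mod 731)
8^2 ≡ 8^2 = 64 ≡ 64 (mod 731)
8^4 ≡ 64^2 = 4096 ≡ 441 (mod 731)
8^8 ≡ 441^2 = 194481 ≡ 35 (mod 731)
8^16 ≡ 35^2 = 1225 ≡ 494 (mod 731)
8^32 ≡ 494^2 = 244036 ≡ 613 (mod 731)
8^64 ≡ 613^2 = 375769 ≡ 35 (mod 731)
8^128 ≡ 35^2 = 1225 ≡ 494 (mod 731)
8^256 ≡ 494^2 = 244036 ≡ 613 (mod 731)
8^512 ≡ 613^2 = 375769 ≡ 35 (mod 731)
730 = 512 + 128 + 64 + 16 + 8 + 2 in binary powers of 2.
So 8^730 ≡ 35 · 494 · 35 · 494 · 35 · 64 ≡ 64 (mod 731).
Since 64 ≠ 1, base 8 is a Fermat witness: 731 is composite.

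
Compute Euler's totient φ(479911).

456960

Factor: 479911 = 31 · 113 · 137.
φ(479911) = (31−1) · (113−1) · (137−1) = 30 · 112 · 136 = 456960.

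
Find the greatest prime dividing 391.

23

391 = 17 · 23
23 is prime.
So 391 = 17 · 23; the largest prime factor is 23.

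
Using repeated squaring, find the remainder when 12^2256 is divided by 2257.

2230

12^1 ≡ 12 (mod 2257)
12^2 ≡ 12^2 = 144 ≡ 144 (mod 2257)
12^4 ≡ 144^2 = 20736 ≡ 423 (mod 2257)
12^8 ≡ 423^2 = 178929 ≡ 626 (mod 2257)
12^16 ≡ 626^2 = 391876 ≡ 1415 (mod 2257)
12^32 ≡ 1415^2 = 2002225 ≡ 266 (mod 2257)
12^64 ≡ 266^2 = 70756 ≡ 789 (mod 2257)
12^128 ≡ 789^2 = 622521 ≡ 1846 (mod 2257)
12^256 ≡ 1846^2 = 3407716 ≡ 1903 (mod 2257)
12^512 ≡ 1903^2 = 3621409 ≡ 1181 (mod 2257)
12^1024 ≡ 1181^2 = 1394761 ≡ 2192 (mod 2257)
12^2048 ≡ 2192^2 = 4804864 ≡ 1968 (mod 2257)
2256 = 2048 + 128 + 64 + 16 in binary powers of 2.
So 12^2256 ≡ 1968 · 1846 · 789 · 1415 ≡ 2230 (mod 2257).
Since 2230 ≠ 1, base 12 is a Fermat witness: 2257 is composite.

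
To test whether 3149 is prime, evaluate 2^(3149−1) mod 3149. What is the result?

1322

2^1 ≡ 2 (mod 3149)
2^2 ≡ 2^2 = 4 ≡ 4 (mod 3149)
2^4 ≡ 4^2 = 16 ≡ 16 (mod 3149)
2^8 ≡ 16^2 = 256 ≡ 256 (mod 3149)
2^16 ≡ 256^2 = 65536 ≡ 2556 (mod 3149)
2^32 ≡ 2556^2 = 6533136 ≡ 2110 (mod 3149)
2^64 ≡ 2110^2 = 4452100 ≡ 2563 (mod 3149)
2^128 ≡ 2563^2 = 6568969 ≡ 155 (mod 3149)
2^256 ≡ 155^2 = 24025 ≡ 1982 (mod 3149)
2^512 ≡ 1982^2 = 3928324 ≡ 1521 (mod 3149)
2^1024 ≡ 1521^2 = 2313441 ≡ 2075 (mod 3149)
2^2048 ≡ 2075^2 = 4305625 ≡ 942 (mod 3149)
3148 = 2048 + 1024 + 64 + 8 + 4 in binary powers of 2.
So 2^3148 ≡ 942 · 2075 · 2563 · 256 · 16 ≡ 1322 (mod 3149).
Since 1322 ≠ 1, base 2 is a Fermat witness: 3149 is composite.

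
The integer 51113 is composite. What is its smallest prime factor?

79

51113 is odd.
Digit sum 11, not divisible by 3.
Ends in 3: not divisible by 5.
7: 51113 = 7·7301 + 6
11: 51113 = 11·4646 + 7
13: 51113 = 13·3931 + 10
17: 51113 = 17·3006 + 11
19: 51113 = 19·2690 + 3
23: 51113 = 23·2222 + 7
29: 51113 = 29·1762 + 15
31: 51113 = 31·1648 + 25
37: 51113 = 37·1381 + 16
41: 51113 = 41·1246 + 27
43: 51113 = 43·1188 + 29
47: 51113 = 47·1087 + 24
53: 51113 = 53·964 + 21
59: 51113 = 59·866 + 19
61: 51113 = 61·837 + 56
67: 51113 = 67·762 + 59
71: 51113 = 71·719 + 64
73: 51113 = 73·700 + 13
79: 51113 = 79·647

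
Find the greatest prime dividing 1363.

1363 = 29 · 47
47 is prime.
So 1363 = 29 · 47; the largest prime factor is 47.

47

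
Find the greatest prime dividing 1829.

1829 = 31 · 59
59 is prime.
So 1829 = 31 · 59; the largest prime factor is 59.

59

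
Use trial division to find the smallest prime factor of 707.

707 is odd.
Digit sum 14, not divisible by 3.
Ends in 7: not divisible by 5.
7: 707 = 7·101

7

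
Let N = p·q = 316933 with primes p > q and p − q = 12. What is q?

Since p = q + 12, we have 316933 = q(q + 12), so q² + 12q − 316933 = 0.
Discriminant: 12² + 4·316933 = 144 + 1267732 = 1267876; √1267876 = 1126.
q = (−12 + 1126)/2 = 557, and p = q + 12 = 569.
Check: 557 · 569 = 316933.

557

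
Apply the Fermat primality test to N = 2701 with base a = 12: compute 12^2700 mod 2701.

12^1 ≡ 12 (mod 2701)
12^2 ≡ 12^2 = 144 ≡ 144 (mod 2701)
12^4 ≡ 144^2 = 20736 ≡ 1829 (mod 2701)
12^8 ≡ 1829^2 = 3345241 ≡ 1403 (mod 2701)
12^16 ≡ 1403^2 = 1968409 ≡ 2081 (mod 2701)
12^32 ≡ 2081^2 = 4330561 ≡ 858 (mod 2701)
12^64 ≡ 858^2 = 736164 ≡ 1492 (mod 2701)
12^128 ≡ 1492^2 = 2226064 ≡ 440 (mod 2701)
12^256 ≡ 440^2 = 193600 ≡ 1829 (mod 2701)
12^512 ≡ 1829^2 = 3345241 ≡ 1403 (mod 2701)
12^1024 ≡ 1403^2 = 1968409 ≡ 2081 (mod 2701)
12^2048 ≡ 2081^2 = 4330561 ≡ 858 (mod 2701)
2700 = 2048 + 512 + 128 + 8 + 4 in binary powers of 2.
So 12^2700 ≡ 858 · 1403 · 440 · 1403 · 1829 ≡ 1 (mod 2701).
Since the result is 1, base 12 gives no evidence that 2701 is composite.

1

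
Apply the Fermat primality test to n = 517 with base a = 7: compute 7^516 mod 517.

7^1 ≡ 7 (mod 517)
7^2 ≡ 7^2 = 49 ≡ 49 (mod 517)
7^4 ≡ 49^2 = 2401 ≡ 333 (mod 517)
7^8 ≡ 333^2 = 110889 ≡ 251 (mod 517)
7^16 ≡ 251^2 = 63001 ≡ 444 (mod 517)
7^32 ≡ 444^2 = 197136 ≡ 159 (mod 517)
7^64 ≡ 159^2 = 25281 ≡ 465 (mod 517)
7^128 ≡ 465^2 = 216225 ≡ 119 (mod 517)
7^256 ≡ 119^2 = 14161 ≡ 202 (mod 517)
7^512 ≡ 202^2 = 40804 ≡ 478 (mod 517)
516 = 512 + 4 in binary powers of 2.
So 7^516 ≡ 478 · 333 ≡ 455 (mod 517).
Since 455 ≠ 1, base 7 is a Fermat witness: 517 is composite.

455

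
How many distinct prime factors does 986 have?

3

986 = 2 · 493
493 = 17 · 29
986 = 2 · 17 · 29, which has 3 distinct prime factors.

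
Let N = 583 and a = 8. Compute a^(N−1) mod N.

196

8^1 ≡ 8 (mod 583)
8^2 ≡ 8^2 = 64 ≡ 64 (mod 583)
8^4 ≡ 64^2 = 4096 ≡ 15 (mod 583)
8^8 ≡ 15^2 = 225 ≡ 225 (mod 583)
8^16 ≡ 225^2 = 50625 ≡ 487 (mod 583)
8^32 ≡ 487^2 = 237169 ≡ 471 (mod 583)
8^64 ≡ 471^2 = 221841 ≡ 301 (mod 583)
8^128 ≡ 301^2 = 90601 ≡ 236 (mod 583)
8^256 ≡ 236^2 = 55696 ≡ 311 (mod 583)
8^512 ≡ 311^2 = 96721 ≡ 526 (mod 583)
582 = 512 + 64 + 4 + 2 in binary powers of 2.
So 8^582 ≡ 526 · 301 · 15 · 64 ≡ 196 (mod 583).
Since 196 ≠ 1, base 8 is a Fermat witness: 583 is composite.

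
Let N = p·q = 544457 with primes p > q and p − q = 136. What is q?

673

Since p = q + 136, we have 544457 = q(q + 136), so q² + 136q − 544457 = 0.
Discriminant: 136² + 4·544457 = 18496 + 2177828 = 2196324; √2196324 = 1482.
q = (−136 + 1482)/2 = 673, and p = q + 136 = 809.
Check: 673 · 809 = 544457.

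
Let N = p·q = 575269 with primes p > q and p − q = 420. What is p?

Since p = q + 420, we have 575269 = q(q + 420), so q² + 420q − 575269 = 0.
Discriminant: 420² + 4·575269 = 176400 + 2301076 = 2477476; √2477476 = 1574.
q = (−420 + 1574)/2 = 577, and p = q + 420 = 997.
Check: 577 · 997 = 575269.

997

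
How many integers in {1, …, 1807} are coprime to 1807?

Factor: 1807 = 13 · 139.
φ(1807) = (13−1) · (139−1) = 12 · 138 = 1656.

1656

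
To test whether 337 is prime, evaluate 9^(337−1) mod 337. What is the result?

9^1 ≡ 9 (mod 337)
9^2 ≡ 9^2 = 81 ≡ 81 (mod 337)
9^4 ≡ 81^2 = 6561 ≡ 158 (mod 337)
9^8 ≡ 158^2 = 24964 ≡ 26 (mod 337)
9^16 ≡ 26^2 = 676 ≡ 2 (mod 337)
9^32 ≡ 2^2 = 4 ≡ 4 (mod 337)
9^64 ≡ 4^2 = 16 ≡ 16 (mod 337)
9^128 ≡ 16^2 = 256 ≡ 256 (mod 337)
9^256 ≡ 256^2 = 65536 ≡ 158 (mod 337)
336 = 256 + 64 + 16 in binary powers of 2.
So 9^336 ≡ 158 · 16 · 2 ≡ 1 (mod 337).
Since the result is 1, base 9 gives no evidence that 337 is composite.

1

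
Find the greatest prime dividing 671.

61

671 = 11 · 61
61 is prime.
So 671 = 11 · 61; the largest prime factor is 61.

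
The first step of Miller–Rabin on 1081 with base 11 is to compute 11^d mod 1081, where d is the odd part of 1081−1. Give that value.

1081 − 1 = 1080 = 2^3 · 135, so d = 135.
11^1 ≡ 11 (mod 1081)
11^2 ≡ 11^2 = 121 ≡ 121 (mod 1081)
11^4 ≡ 121^2 = 14641 ≡ 588 (mod 1081)
11^8 ≡ 588^2 = 345744 ≡ 905 (mod 1081)
11^16 ≡ 905^2 = 819025 ≡ 708 (mod 1081)
11^32 ≡ 708^2 = 501264 ≡ 761 (mod 1081)
11^64 ≡ 761^2 = 579121 ≡ 786 (mod 1081)
11^128 ≡ 786^2 = 617796 ≡ 545 (mod 1081)
135 = 128 + 4 + 2 + 1 in binary powers of 2.
So 11^135 ≡ 545 · 588 · 121 · 11 ≡ 1009 (mod 1081).
Squaring chain: 1009 → 860 → 196; never reaches −1, so base 11 is a Miller–Rabin witness that 1081 is composite.

1009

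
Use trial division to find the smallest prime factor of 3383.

17

3383 is odd.
Digit sum 17, not divisible by 3.
Ends in 3: not divisible by 5.
7: 3383 = 7·483 + 2
11: 3383 = 11·307 + 6
13: 3383 = 13·260 + 3
17: 3383 = 17·199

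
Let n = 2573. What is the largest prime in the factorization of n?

83

2573 = 31 · 83
83 is prime.
So 2573 = 31 · 83; the largest prime factor is 83.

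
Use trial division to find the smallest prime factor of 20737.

20737 is odd.
Digit sum 19, not divisible by 3.
Ends in 7: not divisible by 5.
7: 20737 = 7·2962 + 3
11: 20737 = 11·1885 + 2
13: 20737 = 13·1595 + 2
17: 20737 = 17·1219 + 14
19: 20737 = 19·1091 + 8
23: 20737 = 23·901 + 14
29: 20737 = 29·715 + 2
31: 20737 = 31·668 + 29
37: 20737 = 37·560 + 17
41: 20737 = 41·505 + 32
43: 20737 = 43·482 + 11
47: 20737 = 47·441 + 10
53: 20737 = 53·391 + 14
59: 20737 = 59·351 + 28
61: 20737 = 61·339 + 58
67: 20737 = 67·309 + 34
71: 20737 = 71·292 + 5
73: 20737 = 73·284 + 5
79: 20737 = 79·262 + 39
83: 20737 = 83·249 + 70
89: 20737 = 89·233

89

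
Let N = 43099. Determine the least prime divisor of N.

7

43099 is odd.
Digit sum 25, not divisible by 3.
Ends in 9: not divisible by 5.
7: 43099 = 7·6157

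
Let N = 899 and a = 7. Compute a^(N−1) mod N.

7^1 ≡ 7 (mod 899)
7^2 ≡ 7^2 = 49 ≡ 49 (mod 899)
7^4 ≡ 49^2 = 2401 ≡ 603 (mod 899)
7^8 ≡ 603^2 = 363609 ≡ 413 (mod 899)
7^16 ≡ 413^2 = 170569 ≡ 658 (mod 899)
7^32 ≡ 658^2 = 432964 ≡ 545 (mod 899)
7^64 ≡ 545^2 = 297025 ≡ 355 (mod 899)
7^128 ≡ 355^2 = 126025 ≡ 165 (mod 899)
7^256 ≡ 165^2 = 27225 ≡ 255 (mod 899)
7^512 ≡ 255^2 = 65025 ≡ 297 (mod 899)
898 = 512 + 256 + 128 + 2 in binary powers of 2.
So 7^898 ≡ 297 · 255 · 165 · 49 ≡ 484 (mod 899).
Since 484 ≠ 1, base 7 is a Fermat witness: 899 is composite.

484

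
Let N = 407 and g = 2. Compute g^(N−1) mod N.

284

2^1 ≡ 2 (mod 407)
2^2 ≡ 2^2 = 4 ≡ 4 (mod 407)
2^4 ≡ 4^2 = 16 ≡ 16 (mod 407)
2^8 ≡ 16^2 = 256 ≡ 256 (mod 407)
2^16 ≡ 256^2 = 65536 ≡ 9 (mod 407)
2^32 ≡ 9^2 = 81 ≡ 81 (mod 407)
2^64 ≡ 81^2 = 6561 ≡ 49 (mod 407)
2^128 ≡ 49^2 = 2401 ≡ 366 (mod 407)
2^256 ≡ 366^2 = 133956 ≡ 53 (mod 407)
406 = 256 + 128 + 16 + 4 + 2 in binary powers of 2.
So 2^406 ≡ 53 · 366 · 9 · 16 · 4 ≡ 284 (mod 407).
Since 284 ≠ 1, base 2 is a Fermat witness: 407 is composite.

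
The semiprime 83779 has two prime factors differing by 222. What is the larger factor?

421

Since p = q + 222, we have 83779 = q(q + 222), so q² + 222q − 83779 = 0.
Discriminant: 222² + 4·83779 = 49284 + 335116 = 384400; √384400 = 620.
q = (−222 + 620)/2 = 199, and p = q + 222 = 421.
Check: 199 · 421 = 83779.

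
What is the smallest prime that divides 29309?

29309 is odd.
Digit sum 23, not divisible by 3.
Ends in 9: not divisible by 5.
7: 29309 = 7·4187

7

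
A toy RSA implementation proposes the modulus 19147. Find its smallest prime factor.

41

19147 is odd.
Digit sum 22, not divisible by 3.
Ends in 7: not divisible by 5.
7: 19147 = 7·2735 + 2
11: 19147 = 11·1740 + 7
13: 19147 = 13·1472 + 11
17: 19147 = 17·1126 + 5
19: 19147 = 19·1007 + 14
23: 19147 = 23·832 + 11
29: 19147 = 29·660 + 7
31: 19147 = 31·617 + 20
37: 19147 = 37·517 + 18
41: 19147 = 41·467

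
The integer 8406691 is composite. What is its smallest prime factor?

8406691 is odd.
Digit sum 34, not divisible by 3.
Ends in 1: not divisible by 5.
7: 8406691 = 7·1200955 + 6
11: 8406691 = 11·764244 + 7
13: 8406691 = 13·646668 + 7
17: 8406691 = 17·494511 + 4
19: 8406691 = 19·442457 + 8
23: 8406691 = 23·365508 + 7
29: 8406691 = 29·289885 + 26
31: 8406691 = 31·271183 + 18
37: 8406691 = 37·227207 + 32
41: 8406691 = 41·205041 + 10
43: 8406691 = 43·195504 + 19
47: 8406691 = 47·178865 + 36
53: 8406691 = 53·158616 + 43
59: 8406691 = 59·142486 + 17
61: 8406691 = 61·137814 + 37
67: 8406691 = 67·125473

67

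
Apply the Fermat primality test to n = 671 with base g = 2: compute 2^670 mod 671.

2^1 ≡ 2 (mod 671)
2^2 ≡ 2^2 = 4 ≡ 4 (mod 671)
2^4 ≡ 4^2 = 16 ≡ 16 (mod 671)
2^8 ≡ 16^2 = 256 ≡ 256 (mod 671)
2^16 ≡ 256^2 = 65536 ≡ 449 (mod 671)
2^32 ≡ 449^2 = 201601 ≡ 301 (mod 671)
2^64 ≡ 301^2 = 90601 ≡ 16 (mod 671)
2^128 ≡ 16^2 = 256 ≡ 256 (mod 671)
2^256 ≡ 256^2 = 65536 ≡ 449 (mod 671)
2^512 ≡ 449^2 = 201601 ≡ 301 (mod 671)
670 = 512 + 128 + 16 + 8 + 4 + 2 in binary powers of 2.
So 2^670 ≡ 301 · 256 · 449 · 256 · 16 · 4 ≡ 353 (mod 671).
Since 353 ≠ 1, base 2 is a Fermat witness: 671 is composite.

353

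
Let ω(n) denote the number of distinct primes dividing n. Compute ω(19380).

19380 = 2^2 · 4845
4845 = 3 · 1615
1615 = 5 · 323
323 = 17 · 19
19380 = 2^2 · 3 · 5 · 17 · 19, which has 5 distinct prime factors.

5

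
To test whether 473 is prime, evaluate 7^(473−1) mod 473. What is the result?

7^1 ≡ 7 (mod 473)
7^2 ≡ 7^2 = 49 ≡ 49 (mod 473)
7^4 ≡ 49^2 = 2401 ≡ 36 (mod 473)
7^8 ≡ 36^2 = 1296 ≡ 350 (mod 473)
7^16 ≡ 350^2 = 122500 ≡ 466 (mod 473)
7^32 ≡ 466^2 = 217156 ≡ 49 (mod 473)
7^64 ≡ 49^2 = 2401 ≡ 36 (mod 473)
7^128 ≡ 36^2 = 1296 ≡ 350 (mod 473)
7^256 ≡ 350^2 = 122500 ≡ 466 (mod 473)
472 = 256 + 128 + 64 + 16 + 8 in binary powers of 2.
So 7^472 ≡ 466 · 350 · 36 · 466 · 350 ≡ 423 (mod 473).
Since 423 ≠ 1, base 7 is a Fermat witness: 473 is composite.

423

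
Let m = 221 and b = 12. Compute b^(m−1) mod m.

157

12^1 ≡ 12 (mod 221)
12^2 ≡ 12^2 = 144 ≡ 144 (mod 221)
12^4 ≡ 144^2 = 20736 ≡ 183 (mod 221)
12^8 ≡ 183^2 = 33489 ≡ 118 (mod 221)
12^16 ≡ 118^2 = 13924 ≡ 1 (mod 221)
12^32 ≡ 1^2 = 1 ≡ 1 (mod 221)
12^64 ≡ 1^2 = 1 ≡ 1 (mod 221)
12^128 ≡ 1^2 = 1 ≡ 1 (mod 221)
220 = 128 + 64 + 16 + 8 + 4 in binary powers of 2.
So 12^220 ≡ 1 · 1 · 1 · 118 · 183 ≡ 157 (mod 221).
Since 157 ≠ 1, base 12 is a Fermat witness: 221 is composite.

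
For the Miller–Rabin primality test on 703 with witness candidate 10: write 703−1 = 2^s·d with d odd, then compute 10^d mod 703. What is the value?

75

703 − 1 = 702 = 2^1 · 351, so d = 351.
10^1 ≡ 10 (mod 703)
10^2 ≡ 10^2 = 100 ≡ 100 (mod 703)
10^4 ≡ 100^2 = 10000 ≡ 158 (mod 703)
10^8 ≡ 158^2 = 24964 ≡ 359 (mod 703)
10^16 ≡ 359^2 = 128881 ≡ 232 (mod 703)
10^32 ≡ 232^2 = 53824 ≡ 396 (mod 703)
10^64 ≡ 396^2 = 156816 ≡ 47 (mod 703)
10^128 ≡ 47^2 = 2209 ≡ 100 (mod 703)
10^256 ≡ 100^2 = 10000 ≡ 158 (mod 703)
351 = 256 + 64 + 16 + 8 + 4 + 2 + 1 in binary powers of 2.
So 10^351 ≡ 158 · 47 · 232 · 359 · 158 · 100 · 10 ≡ 75 (mod 703).
Squaring chain: 75; never reaches −1, so base 10 is a Miller–Rabin witness that 703 is composite.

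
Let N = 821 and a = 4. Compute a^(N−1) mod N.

4^1 ≡ 4 (mod 821)
4^2 ≡ 4^2 = 16 ≡ 16 (mod 821)
4^4 ≡ 16^2 = 256 ≡ 256 (mod 821)
4^8 ≡ 256^2 = 65536 ≡ 677 (mod 821)
4^16 ≡ 677^2 = 458329 ≡ 211 (mod 821)
4^32 ≡ 211^2 = 44521 ≡ 187 (mod 821)
4^64 ≡ 187^2 = 34969 ≡ 487 (mod 821)
4^128 ≡ 487^2 = 237169 ≡ 721 (mod 821)
4^256 ≡ 721^2 = 519841 ≡ 148 (mod 821)
4^512 ≡ 148^2 = 21904 ≡ 558 (mod 821)
820 = 512 + 256 + 32 + 16 + 4 in binary powers of 2.
So 4^820 ≡ 558 · 148 · 187 · 211 · 256 ≡ 1 (mod 821).
Since the result is 1, base 4 gives no evidence that 821 is composite.

1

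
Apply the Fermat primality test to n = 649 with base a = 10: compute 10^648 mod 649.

10^1 ≡ 10 (mod 649)
10^2 ≡ 10^2 = 100 ≡ 100 (mod 649)
10^4 ≡ 100^2 = 10000 ≡ 265 (mod 649)
10^8 ≡ 265^2 = 70225 ≡ 133 (mod 649)
10^16 ≡ 133^2 = 17689 ≡ 166 (mod 649)
10^32 ≡ 166^2 = 27556 ≡ 298 (mod 649)
10^64 ≡ 298^2 = 88804 ≡ 540 (mod 649)
10^128 ≡ 540^2 = 291600 ≡ 199 (mod 649)
10^256 ≡ 199^2 = 39601 ≡ 12 (mod 649)
10^512 ≡ 12^2 = 144 ≡ 144 (mod 649)
648 = 512 + 128 + 8 in binary powers of 2.
So 10^648 ≡ 144 · 199 · 133 ≡ 320 (mod 649).
Since 320 ≠ 1, base 10 is a Fermat witness: 649 is composite.

320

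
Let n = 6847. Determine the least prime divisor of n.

6847 is odd.
Digit sum 25, not divisible by 3.
Ends in 7: not divisible by 5.
7: 6847 = 7·978 + 1
11: 6847 = 11·622 + 5
13: 6847 = 13·526 + 9
17: 6847 = 17·402 + 13
19: 6847 = 19·360 + 7
23: 6847 = 23·297 + 16
29: 6847 = 29·236 + 3
31: 6847 = 31·220 + 27
37: 6847 = 37·185 + 2
41: 6847 = 41·167

41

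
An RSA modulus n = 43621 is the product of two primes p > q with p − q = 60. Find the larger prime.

Since p = q + 60, we have 43621 = q(q + 60), so q² + 60q − 43621 = 0.
Discriminant: 60² + 4·43621 = 3600 + 174484 = 178084; √178084 = 422.
q = (−60 + 422)/2 = 181, and p = q + 60 = 241.
Check: 181 · 241 = 43621.

241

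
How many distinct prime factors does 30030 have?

6

30030 = 2 · 15015
15015 = 3 · 5005
5005 = 5 · 1001
1001 = 7 · 143
143 = 11 · 13
30030 = 2 · 3 · 5 · 7 · 11 · 13, which has 6 distinct prime factors.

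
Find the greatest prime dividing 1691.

1691 = 19 · 89
89 is prime.
So 1691 = 19 · 89; the largest prime factor is 89.

89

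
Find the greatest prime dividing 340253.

340253 = 59 · 5767
5767 = 73 · 79
79 is prime.
So 340253 = 59 · 73 · 79; the largest prime factor is 79.

79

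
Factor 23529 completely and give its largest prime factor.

23529 = 3 · 7843
7843 = 11 · 713
713 = 23 · 31
31 is prime.
So 23529 = 3 · 11 · 23 · 31; the largest prime factor is 31.

31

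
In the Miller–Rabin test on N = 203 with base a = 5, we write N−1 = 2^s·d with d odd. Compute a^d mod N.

203 − 1 = 202 = 2^1 · 101, so d = 101.
5^1 ≡ 5 (mod 203)
5^2 ≡ 5^2 = 25 ≡ 25 (mod 203)
5^4 ≡ 25^2 = 625 ≡ 16 (mod 203)
5^8 ≡ 16^2 = 256 ≡ 53 (mod 203)
5^16 ≡ 53^2 = 2809 ≡ 170 (mod 203)
5^32 ≡ 170^2 = 28900 ≡ 74 (mod 203)
5^64 ≡ 74^2 = 5476 ≡ 198 (mod 203)
101 = 64 + 32 + 4 + 1 in binary powers of 2.
So 5^101 ≡ 198 · 74 · 16 · 5 ≡ 38 (mod 203).
Squaring chain: 38; never reaches −1, so base 5 is a Miller–Rabin witness that 203 is composite.

38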